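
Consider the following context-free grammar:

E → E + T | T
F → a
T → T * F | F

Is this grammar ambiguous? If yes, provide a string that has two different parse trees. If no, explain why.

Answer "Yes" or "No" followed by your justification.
This is the standard stratified expression grammar: '+' is introduced only by the left-recursive rule E → E + T and '*' only by the left-recursive rule T → T * F, with F → a. For any string, the last '+' must be the one produced at the root E (everything after it is a T containing no '+'), and likewise within each T the last '*' is produced at its root. This fixes the parse tree uniquely (left-associative, '*' binding tighter than '+'), so every string has exactly one parse tree.

Final answer: No - the grammar is unambiguous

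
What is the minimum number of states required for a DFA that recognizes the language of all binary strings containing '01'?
Language: binary strings containing '01'
Lower bound (Myhill–Nerode): the prefixes ε, 0, 01 are pairwise distinguishable:
  ε vs 01: suffix ε distinguishes them (ε is rejected, 01 is accepted)
  0 vs 01: suffix ε distinguishes them (0 is rejected, 01 is accepted)
  ε vs 0: suffix 1 distinguishes them (ε·1 = 1 is rejected, 0·1 = 01 is accepted)
So any DFA needs at least 3 states.
Upper bound: a DFA with 3 states exists (one state per class above: 'no progress', 'last symbol 0', and 'seen 01' (accepting sink)).
Minimum states: 3

Final answer: 3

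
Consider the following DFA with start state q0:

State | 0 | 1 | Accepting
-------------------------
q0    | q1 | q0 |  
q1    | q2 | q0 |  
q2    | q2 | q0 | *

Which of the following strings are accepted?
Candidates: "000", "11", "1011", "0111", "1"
"000": q0 → q1 → q2 → q2; q2 is accepting → accepted
"11": q0 → q0 → q0; q0 is not accepting → rejected
"1011": q0 → q0 → q1 → q0 → q0; q0 is not accepting → rejected
"0111": q0 → q1 → q0 → q0 → q0; q0 is not accepting → rejected
"1": q0 → q0; q0 is not accepting → rejected

Final answer: "000"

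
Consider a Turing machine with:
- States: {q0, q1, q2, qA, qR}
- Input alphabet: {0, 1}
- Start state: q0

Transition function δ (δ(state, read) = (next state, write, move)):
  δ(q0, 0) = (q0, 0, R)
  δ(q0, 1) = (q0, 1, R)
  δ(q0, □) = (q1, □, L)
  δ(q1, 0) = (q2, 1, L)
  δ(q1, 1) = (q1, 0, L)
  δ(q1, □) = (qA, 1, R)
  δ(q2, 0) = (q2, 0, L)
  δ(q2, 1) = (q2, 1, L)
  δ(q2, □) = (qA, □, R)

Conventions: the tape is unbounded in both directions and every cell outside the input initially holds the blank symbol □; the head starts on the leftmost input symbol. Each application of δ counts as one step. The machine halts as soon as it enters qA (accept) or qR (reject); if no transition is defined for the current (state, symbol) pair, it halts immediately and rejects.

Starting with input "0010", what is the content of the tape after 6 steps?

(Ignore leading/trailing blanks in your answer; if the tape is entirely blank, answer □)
Step 0: [q0]0010 (head at position 0)
Step 1: δ(q0, 0) = (q0, 0, R)  ⊢  0[q0]010 (head at position 1)
Step 2: δ(q0, 0) = (q0, 0, R)  ⊢  00[q0]10 (head at position 2)
Step 3: δ(q0, 1) = (q0, 1, R)  ⊢  001[q0]0 (head at position 3)
Step 4: δ(q0, 0) = (q0, 0, R)  ⊢  0010[q0]□ (head at position 4)
Step 5: δ(q0, □) = (q1, □, L)  ⊢  001[q1]0□ (head at position 3)
Step 6: δ(q1, 0) = (q2, 1, L)  ⊢  00[q2]11□ (head at position 2)
Tape after 6 steps (ignoring surrounding blanks): 0011

Final answer: Tape: 0011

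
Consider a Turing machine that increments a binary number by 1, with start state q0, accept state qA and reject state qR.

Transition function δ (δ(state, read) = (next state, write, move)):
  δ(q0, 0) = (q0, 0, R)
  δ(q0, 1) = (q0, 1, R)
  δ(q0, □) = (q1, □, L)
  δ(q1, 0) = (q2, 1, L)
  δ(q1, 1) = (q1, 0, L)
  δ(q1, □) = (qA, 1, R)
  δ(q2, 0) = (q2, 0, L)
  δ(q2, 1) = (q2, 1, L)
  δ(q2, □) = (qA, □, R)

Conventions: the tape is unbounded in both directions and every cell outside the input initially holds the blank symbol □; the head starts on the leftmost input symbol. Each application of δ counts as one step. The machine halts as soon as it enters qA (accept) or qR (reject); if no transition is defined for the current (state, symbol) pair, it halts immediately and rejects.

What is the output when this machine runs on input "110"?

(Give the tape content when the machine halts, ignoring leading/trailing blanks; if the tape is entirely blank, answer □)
Step 0: [q0]110 (head at position 0)
Step 1: δ(q0, 1) = (q0, 1, R)  ⊢  1[q0]10 (head at position 1)
Step 2: δ(q0, 1) = (q0, 1, R)  ⊢  11[q0]0 (head at position 2)
Step 3: δ(q0, 0) = (q0, 0, R)  ⊢  110[q0]□ (head at position 3)
Step 4: δ(q0, □) = (q1, □, L)  ⊢  11[q1]0□ (head at position 2)
Step 5: δ(q1, 0) = (q2, 1, L)  ⊢  1[q2]11□ (head at position 1)
Step 6: δ(q2, 1) = (q2, 1, L)  ⊢  [q2]111□ (head at position 0)
Step 7: δ(q2, 1) = (q2, 1, L)  ⊢  [q2]□111□ (head at position -1)
Step 8: δ(q2, □) = (qA, □, R)  ⊢  □[qA]111□ (head at position 0)
The machine is in qA, so it halts and accepts.
Tape content when halted (ignoring surrounding blanks): 111

Final answer: Output: 111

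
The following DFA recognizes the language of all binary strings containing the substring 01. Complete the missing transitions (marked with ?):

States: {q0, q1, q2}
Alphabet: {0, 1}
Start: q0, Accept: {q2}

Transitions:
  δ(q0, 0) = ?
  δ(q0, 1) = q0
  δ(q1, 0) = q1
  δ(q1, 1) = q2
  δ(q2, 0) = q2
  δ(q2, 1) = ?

What each state remembers (consistent with the given transitions and accept states):
  q0: 01 not seen yet and the last symbol was not 0
  q1: 01 not seen yet and the last symbol was 0
  q2: the substring 01 has already been seen
Filling in the missing entries:
  δ(q0, 0): in q0 (01 not seen yet and the last symbol was not 0), after reading 0 we have: 01 not seen yet and the last symbol was 0 → q1
  δ(q2, 1): in q2 (the substring 01 has already been seen), after reading 1 we have: the substring 01 has already been seen → q2

Final answer: δ(q0, 0) = q1; δ(q2, 1) = q2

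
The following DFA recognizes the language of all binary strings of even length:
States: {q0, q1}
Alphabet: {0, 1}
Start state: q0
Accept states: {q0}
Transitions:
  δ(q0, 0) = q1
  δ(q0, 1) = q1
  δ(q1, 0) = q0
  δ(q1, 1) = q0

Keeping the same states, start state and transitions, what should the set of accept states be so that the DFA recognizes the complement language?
The DFA is complete (every state has a transition on every symbol), so the complement
is recognized by the same DFA with accepting and non-accepting states swapped.
Original accept states: {q0}
Complement accept states = All states - Original accept states
= {q0, q1} - {q0}
= {q1}
Complement language: strings of ODD length

Final answer: {q1}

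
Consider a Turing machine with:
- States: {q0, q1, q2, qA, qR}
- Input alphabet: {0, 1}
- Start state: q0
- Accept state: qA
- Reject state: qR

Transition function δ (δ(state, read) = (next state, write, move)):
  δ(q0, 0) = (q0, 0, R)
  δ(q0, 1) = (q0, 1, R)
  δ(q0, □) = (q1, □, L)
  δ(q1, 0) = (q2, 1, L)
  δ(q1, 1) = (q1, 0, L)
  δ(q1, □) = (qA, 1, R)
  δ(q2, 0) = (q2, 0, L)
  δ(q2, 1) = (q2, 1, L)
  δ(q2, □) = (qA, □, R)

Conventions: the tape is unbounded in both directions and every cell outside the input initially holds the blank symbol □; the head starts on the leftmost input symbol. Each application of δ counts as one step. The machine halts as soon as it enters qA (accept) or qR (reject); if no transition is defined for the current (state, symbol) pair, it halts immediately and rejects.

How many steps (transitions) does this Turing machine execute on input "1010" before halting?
Step 0: [q0]1010 (head at position 0)
Step 1: δ(q0, 1) = (q0, 1, R)  ⊢  1[q0]010 (head at position 1)
Step 2: δ(q0, 0) = (q0, 0, R)  ⊢  10[q0]10 (head at position 2)
Step 3: δ(q0, 1) = (q0, 1, R)  ⊢  101[q0]0 (head at position 3)
Step 4: δ(q0, 0) = (q0, 0, R)  ⊢  1010[q0]□ (head at position 4)
Step 5: δ(q0, □) = (q1, □, L)  ⊢  101[q1]0□ (head at position 3)
Step 6: δ(q1, 0) = (q2, 1, L)  ⊢  10[q2]11□ (head at position 2)
Step 7: δ(q2, 1) = (q2, 1, L)  ⊢  1[q2]011□ (head at position 1)
Step 8: δ(q2, 0) = (q2, 0, L)  ⊢  [q2]1011□ (head at position 0)
Step 9: δ(q2, 1) = (q2, 1, L)  ⊢  [q2]□1011□ (head at position -1)
Step 10: δ(q2, □) = (qA, □, R)  ⊢  □[qA]1011□ (head at position 0)
The machine is in qA, so it halts and accepts.
Number of transitions executed: 10.

Final answer: 10 steps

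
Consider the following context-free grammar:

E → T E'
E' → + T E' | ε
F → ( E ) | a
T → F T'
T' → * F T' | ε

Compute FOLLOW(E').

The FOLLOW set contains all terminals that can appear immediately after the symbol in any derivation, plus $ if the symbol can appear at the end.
Useful FIRST sets: FIRST(E') = {+, ε}, FIRST(T') = {*, ε} (both E' and T' are nullable).
FOLLOW(E): E is the start symbol → $; E appears in F → ( E ) followed by ')' → FOLLOW(E) = {), $}.
FOLLOW(E'): E' appears at the right end of E → T E' and of E' → + T E', so FOLLOW(E') ⊇ FOLLOW(E) (the second occurrence adds nothing new). FOLLOW(E') = {), $}.

Final answer: {$, )}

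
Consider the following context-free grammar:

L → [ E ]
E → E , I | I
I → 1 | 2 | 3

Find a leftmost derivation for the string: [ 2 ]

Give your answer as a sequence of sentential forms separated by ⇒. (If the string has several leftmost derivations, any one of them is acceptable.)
Start with L.
Step 1: the leftmost non-terminal is L; apply L → [ E ]:  [ E ]
Step 2: the leftmost non-terminal is E; apply E → I:  [ I ]
Step 3: the leftmost non-terminal is I; apply I → 2:  [ 2 ]

Final answer: L ⇒ [ E ] ⇒ [ I ] ⇒ [ 2 ]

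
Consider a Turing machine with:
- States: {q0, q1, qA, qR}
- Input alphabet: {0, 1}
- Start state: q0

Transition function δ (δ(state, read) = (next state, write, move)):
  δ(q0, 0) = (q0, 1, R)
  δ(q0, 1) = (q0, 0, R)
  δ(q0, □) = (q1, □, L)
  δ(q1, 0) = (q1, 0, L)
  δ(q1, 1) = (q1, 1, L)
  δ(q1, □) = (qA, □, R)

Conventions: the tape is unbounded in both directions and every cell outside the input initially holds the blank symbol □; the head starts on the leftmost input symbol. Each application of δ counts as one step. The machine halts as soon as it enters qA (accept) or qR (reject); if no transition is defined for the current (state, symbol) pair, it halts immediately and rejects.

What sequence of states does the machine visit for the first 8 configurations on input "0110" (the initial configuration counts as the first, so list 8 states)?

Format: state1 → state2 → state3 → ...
Step 0: [q0]0110 (head at position 0)
Step 1: δ(q0, 0) = (q0, 1, R)  ⊢  1[q0]110 (head at position 1)
Step 2: δ(q0, 1) = (q0, 0, R)  ⊢  10[q0]10 (head at position 2)
Step 3: δ(q0, 1) = (q0, 0, R)  ⊢  100[q0]0 (head at position 3)
Step 4: δ(q0, 0) = (q0, 1, R)  ⊢  1001[q0]□ (head at position 4)
Step 5: δ(q0, □) = (q1, □, L)  ⊢  100[q1]1□ (head at position 3)
Step 6: δ(q1, 1) = (q1, 1, L)  ⊢  10[q1]01□ (head at position 2)
Step 7: δ(q1, 0) = (q1, 0, L)  ⊢  1[q1]001□ (head at position 1)
Reading off the states of these 8 configurations: q0 → q0 → q0 → q0 → q0 → q1 → q1 → q1

Final answer: q0 → q0 → q0 → q0 → q0 → q1 → q1 → q1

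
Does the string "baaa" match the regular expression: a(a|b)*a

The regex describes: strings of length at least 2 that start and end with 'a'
No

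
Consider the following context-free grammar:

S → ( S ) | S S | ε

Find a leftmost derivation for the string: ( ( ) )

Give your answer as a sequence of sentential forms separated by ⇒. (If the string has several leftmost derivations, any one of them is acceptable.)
Start with S.
Step 1: the leftmost non-terminal is S; apply S → ( S ):  ( S )
Step 2: the leftmost non-terminal is S; apply S → ( S ):  ( ( S ) )
Step 3: the leftmost non-terminal is S; apply S → ε:  ( ( ) )

Final answer: S ⇒ ( S ) ⇒ ( ( S ) ) ⇒ ( ( ) )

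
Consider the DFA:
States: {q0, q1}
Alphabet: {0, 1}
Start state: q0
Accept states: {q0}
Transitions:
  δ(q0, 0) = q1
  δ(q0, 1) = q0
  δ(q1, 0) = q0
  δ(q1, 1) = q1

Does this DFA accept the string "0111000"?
Processing string "0111000":
  q0 --0--> q1
  q1 --1--> q1
  q1 --1--> q1
  q1 --1--> q1
  q1 --0--> q0
  q0 --0--> q1
  q1 --0--> q0
Final state: q0
Accept states: {q0}
q0 is an accept state, so the string is accepted.

Final answer: Yes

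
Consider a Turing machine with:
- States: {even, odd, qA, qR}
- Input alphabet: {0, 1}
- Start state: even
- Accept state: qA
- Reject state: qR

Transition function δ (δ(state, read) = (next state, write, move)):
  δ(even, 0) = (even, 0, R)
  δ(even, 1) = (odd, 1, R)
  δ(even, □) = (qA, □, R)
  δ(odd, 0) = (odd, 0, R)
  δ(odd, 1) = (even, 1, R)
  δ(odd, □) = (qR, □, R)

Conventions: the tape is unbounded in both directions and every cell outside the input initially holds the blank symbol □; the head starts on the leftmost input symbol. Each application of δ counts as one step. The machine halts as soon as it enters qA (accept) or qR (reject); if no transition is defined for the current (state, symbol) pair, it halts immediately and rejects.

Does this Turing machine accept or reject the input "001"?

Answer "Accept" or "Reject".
Step 0: [even]001 (head at position 0)
Step 1: δ(even, 0) = (even, 0, R)  ⊢  0[even]01 (head at position 1)
Step 2: δ(even, 0) = (even, 0, R)  ⊢  00[even]1 (head at position 2)
Step 3: δ(even, 1) = (odd, 1, R)  ⊢  001[odd]□ (head at position 3)
Step 4: δ(odd, □) = (qR, □, R)  ⊢  001□[qR]□ (head at position 4)
The machine is in qR, so it halts and rejects.

Final answer: Reject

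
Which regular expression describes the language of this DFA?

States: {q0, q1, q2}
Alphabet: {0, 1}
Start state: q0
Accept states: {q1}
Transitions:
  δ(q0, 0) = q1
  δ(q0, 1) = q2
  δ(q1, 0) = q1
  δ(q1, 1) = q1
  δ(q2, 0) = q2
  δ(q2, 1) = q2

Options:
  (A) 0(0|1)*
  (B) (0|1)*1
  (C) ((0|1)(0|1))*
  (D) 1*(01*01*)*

Testing sample strings against the DFA:
  '010' -> accepted
  '001' -> accepted
  '11' -> rejected
  '01010' -> accepted
Checking each option for a counterexample:
  (A) 0(0|1)*: agrees with the DFA on all strings of length ≤ 4
  (B) (0|1)*1: '0' is accepted by the DFA but does not match the regex → eliminated
  (C) ((0|1)(0|1))*: ε is rejected by the DFA but matches the regex → eliminated
  (D) 1*(01*01*)*: ε is rejected by the DFA but matches the regex → eliminated
Only (A) 0(0|1)* is consistent with the DFA.

Final answer: (A) 0(0|1)*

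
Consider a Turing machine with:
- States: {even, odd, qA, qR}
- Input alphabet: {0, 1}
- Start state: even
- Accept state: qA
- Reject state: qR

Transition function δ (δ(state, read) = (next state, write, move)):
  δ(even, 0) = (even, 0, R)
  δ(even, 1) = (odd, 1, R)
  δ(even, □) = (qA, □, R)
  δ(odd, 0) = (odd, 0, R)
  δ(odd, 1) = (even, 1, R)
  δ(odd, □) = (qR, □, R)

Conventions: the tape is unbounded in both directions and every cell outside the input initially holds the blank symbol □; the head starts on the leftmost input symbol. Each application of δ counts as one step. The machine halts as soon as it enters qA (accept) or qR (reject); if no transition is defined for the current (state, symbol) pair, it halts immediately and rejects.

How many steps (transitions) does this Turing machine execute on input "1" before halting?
Step 0: [even]1 (head at position 0)
Step 1: δ(even, 1) = (odd, 1, R)  ⊢  1[odd]□ (head at position 1)
Step 2: δ(odd, □) = (qR, □, R)  ⊢  1□[qR]□ (head at position 2)
The machine is in qR, so it halts and rejects.
Number of transitions executed: 2.

Final answer: 2 steps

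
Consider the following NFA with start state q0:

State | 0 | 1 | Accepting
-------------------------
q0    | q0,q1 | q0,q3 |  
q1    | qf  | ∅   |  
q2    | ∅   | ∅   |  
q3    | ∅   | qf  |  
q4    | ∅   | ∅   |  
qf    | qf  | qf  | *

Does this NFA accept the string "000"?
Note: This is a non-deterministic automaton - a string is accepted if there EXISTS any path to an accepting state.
Track the set of states the NFA could be in: start {q0}
Read '0': {q0} → {q0, q1}
Read '0': {q0, q1} → {q0, q1, qf}
Read '0': {q0, q1, qf} → {q0, q1, qf}
Final set {q0, q1, qf} contains accepting state(s) {qf} → accepted.

Final answer: Yes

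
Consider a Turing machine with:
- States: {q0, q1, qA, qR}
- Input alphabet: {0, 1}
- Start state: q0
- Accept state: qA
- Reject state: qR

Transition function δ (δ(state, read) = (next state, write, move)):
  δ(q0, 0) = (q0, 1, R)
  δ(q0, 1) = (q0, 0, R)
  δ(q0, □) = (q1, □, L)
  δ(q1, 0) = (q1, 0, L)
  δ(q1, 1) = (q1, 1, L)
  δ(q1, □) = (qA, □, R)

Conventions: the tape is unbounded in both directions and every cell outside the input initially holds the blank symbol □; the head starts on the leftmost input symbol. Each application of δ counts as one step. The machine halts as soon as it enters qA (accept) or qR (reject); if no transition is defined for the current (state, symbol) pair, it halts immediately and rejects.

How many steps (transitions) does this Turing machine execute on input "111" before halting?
Step 0: [q0]111 (head at position 0)
Step 1: δ(q0, 1) = (q0, 0, R)  ⊢  0[q0]11 (head at position 1)
Step 2: δ(q0, 1) = (q0, 0, R)  ⊢  00[q0]1 (head at position 2)
Step 3: δ(q0, 1) = (q0, 0, R)  ⊢  000[q0]□ (head at position 3)
Step 4: δ(q0, □) = (q1, □, L)  ⊢  00[q1]0□ (head at position 2)
Step 5: δ(q1, 0) = (q1, 0, L)  ⊢  0[q1]00□ (head at position 1)
Step 6: δ(q1, 0) = (q1, 0, L)  ⊢  [q1]000□ (head at position 0)
Step 7: δ(q1, 0) = (q1, 0, L)  ⊢  [q1]□000□ (head at position -1)
Step 8: δ(q1, □) = (qA, □, R)  ⊢  □[qA]000□ (head at position 0)
The machine is in qA, so it halts and accepts.
Number of transitions executed: 8.

Final answer: 8 steps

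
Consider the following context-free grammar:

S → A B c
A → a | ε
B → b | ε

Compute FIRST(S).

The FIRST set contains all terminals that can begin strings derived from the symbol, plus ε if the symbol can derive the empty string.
FIRST(A) = {a, ε} (A → a | ε) and FIRST(B) = {b, ε} (B → b | ε).
For S → A B c: add FIRST(A) minus ε = {a}; A is nullable, so also add FIRST(B) minus ε = {b}; B is nullable too, so also add FIRST(c) = {c}. The terminal c is never erased, so S is not nullable and ε is not included.
FIRST(S) = {a, b, c}.

Final answer: {a, b, c}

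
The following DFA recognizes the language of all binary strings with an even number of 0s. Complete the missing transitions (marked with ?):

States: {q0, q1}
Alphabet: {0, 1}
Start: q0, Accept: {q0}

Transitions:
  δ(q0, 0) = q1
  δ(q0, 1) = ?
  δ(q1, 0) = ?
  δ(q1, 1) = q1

What each state remembers (consistent with the given transitions and accept states):
  q0: an even number of 0s has been read so far
  q1: an odd number of 0s has been read so far
Filling in the missing entries:
  δ(q0, 1): in q0 (an even number of 0s has been read so far), after reading 1 we have: an even number of 0s has been read so far → q0
  δ(q1, 0): in q1 (an odd number of 0s has been read so far), after reading 0 we have: an even number of 0s has been read so far → q0

Final answer: δ(q0, 1) = q0; δ(q1, 0) = q0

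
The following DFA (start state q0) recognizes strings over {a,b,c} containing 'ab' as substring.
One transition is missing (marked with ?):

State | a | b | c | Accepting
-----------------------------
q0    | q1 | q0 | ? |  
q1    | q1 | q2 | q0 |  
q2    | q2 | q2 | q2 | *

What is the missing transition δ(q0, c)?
q0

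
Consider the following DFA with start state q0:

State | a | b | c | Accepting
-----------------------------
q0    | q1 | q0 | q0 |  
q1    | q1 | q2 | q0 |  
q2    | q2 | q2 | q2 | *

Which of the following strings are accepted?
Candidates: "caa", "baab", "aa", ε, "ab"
"caa": q0 → q0 → q1 → q1; q1 is not accepting → rejected
"baab": q0 → q0 → q1 → q1 → q2; q2 is accepting → accepted
"aa": q0 → q1 → q1; q1 is not accepting → rejected
ε: q0; q0 is not accepting → rejected
"ab": q0 → q1 → q2; q2 is accepting → accepted

Final answer: "baab", "ab"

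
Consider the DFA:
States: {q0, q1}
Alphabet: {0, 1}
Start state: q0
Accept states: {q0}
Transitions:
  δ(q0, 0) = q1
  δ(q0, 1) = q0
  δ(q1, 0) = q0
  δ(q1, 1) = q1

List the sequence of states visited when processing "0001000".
Starting at q0
Read '0': q0 -> q1
Read '0': q1 -> q0
Read '0': q0 -> q1
Read '1': q1 -> q1
Read '0': q1 -> q0
Read '0': q0 -> q1
Read '0': q1 -> q0

Final answer: q0 -> q1 -> q0 -> q1 -> q1 -> q0 -> q1 -> q0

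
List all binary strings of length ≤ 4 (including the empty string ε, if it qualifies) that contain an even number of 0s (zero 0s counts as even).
Checking every binary string of length 0 to 4:
  Length 0: accepted: ε | rejected: (none)
  Length 1: accepted: 1 | rejected: 0
  Length 2: accepted: 00, 11 | rejected: 01, 10
  Length 3: accepted: 001, 010, 100, 111 | rejected: 000, 011, 101, 110
  Length 4: accepted: 0000, 0011, 0101, 0110, 1001, 1010, 1100, 1111 | rejected: 0001, 0010, 0100, 0111, 1000, 1011, 1101, 1110
Total: 16 string(s).

Final answer: ε, 1, 00, 11, 001, 010, 100, 111, 0000, 0011, 0101, 0110, 1001, 1010, 1100, 1111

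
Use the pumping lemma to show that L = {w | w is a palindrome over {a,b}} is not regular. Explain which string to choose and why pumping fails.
Language: L = {w | w is a palindrome over {a,b}} (strings that read the same forwards and backwards)
Step 1: Assume for contradiction that L is regular, with pumping length p.
Step 2: Choose s = a^p b a^p. Then s ∈ L (it reads the same forwards and backwards) and |s| ≥ p.
Step 3: Consider any decomposition s = xyz with |xy| ≤ p and |y| > 0. Since |xy| ≤ p and the first p symbols of s are all a's, y = a^k for some k with 1 ≤ k ≤ p.
Step 4: Pumping up (i = 2): xy²z = a^(p+k) b a^p. Its reverse is a^p b a^(p+k) ≠ a^(p+k) b a^p (the single b is no longer in the middle), so xy²z is not a palindrome and xy²z ∉ L.
This contradicts the pumping lemma, so L is not regular.

Final answer: Choose s = a^p b a^p. Since |xy| ≤ p, y = a^k with k ≥ 1. Then xy²z = a^(p+k) b a^p is not a palindrome, so ∉ L.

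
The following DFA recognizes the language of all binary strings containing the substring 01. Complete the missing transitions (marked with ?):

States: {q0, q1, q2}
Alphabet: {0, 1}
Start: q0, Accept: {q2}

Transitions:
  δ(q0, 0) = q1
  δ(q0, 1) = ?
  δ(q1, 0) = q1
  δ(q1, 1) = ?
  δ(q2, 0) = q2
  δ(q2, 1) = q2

What each state remembers (consistent with the given transitions and accept states):
  q0: 01 not seen yet and the last symbol was not 0
  q1: 01 not seen yet and the last symbol was 0
  q2: the substring 01 has already been seen
Filling in the missing entries:
  δ(q0, 1): in q0 (01 not seen yet and the last symbol was not 0), after reading 1 we have: 01 not seen yet and the last symbol was not 0 → q0
  δ(q1, 1): in q1 (01 not seen yet and the last symbol was 0), after reading 1 we have: the substring 01 has already been seen → q2

Final answer: δ(q0, 1) = q0; δ(q1, 1) = q2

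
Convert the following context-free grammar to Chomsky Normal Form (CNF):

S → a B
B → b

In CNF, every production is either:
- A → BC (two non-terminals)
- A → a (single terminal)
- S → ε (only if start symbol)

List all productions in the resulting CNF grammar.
The grammar has no ε-productions or unit productions to eliminate.
S → a B has terminal a in a right-hand side of length ≥ 2: introduce T_a → a and use T_a in place of a.
B → b is already in CNF (single terminal) – keep it.
S → a B becomes S → T_a B.
Resulting CNF grammar (3 productions): T_a → a; B → b; S → T_a B

Final answer: T_a → a; B → b; S → T_a B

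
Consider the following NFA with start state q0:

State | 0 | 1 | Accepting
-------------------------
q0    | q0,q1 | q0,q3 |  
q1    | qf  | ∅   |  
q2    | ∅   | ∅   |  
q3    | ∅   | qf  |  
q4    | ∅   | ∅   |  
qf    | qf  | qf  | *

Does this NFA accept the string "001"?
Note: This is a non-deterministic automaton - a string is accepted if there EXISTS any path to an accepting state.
Track the set of states the NFA could be in: start {q0}
Read '0': {q0} → {q0, q1}
Read '0': {q0, q1} → {q0, q1, qf}
Read '1': {q0, q1, qf} → {q0, q3, qf}
Final set {q0, q3, qf} contains accepting state(s) {qf} → accepted.

Final answer: Yes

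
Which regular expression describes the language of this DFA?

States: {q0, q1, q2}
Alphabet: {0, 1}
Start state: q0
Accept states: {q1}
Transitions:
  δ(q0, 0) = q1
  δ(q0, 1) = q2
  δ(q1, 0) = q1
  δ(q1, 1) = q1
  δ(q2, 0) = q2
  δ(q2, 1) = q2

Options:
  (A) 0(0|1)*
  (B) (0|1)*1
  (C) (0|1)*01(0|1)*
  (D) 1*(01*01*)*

Testing sample strings against the DFA:
  '00101' -> accepted
  '11100' -> rejected
  '11' -> rejected
  '00' -> accepted
Checking each option for a counterexample:
  (A) 0(0|1)*: agrees with the DFA on all strings of length ≤ 4
  (B) (0|1)*1: '0' is accepted by the DFA but does not match the regex → eliminated
  (C) (0|1)*01(0|1)*: '0' is accepted by the DFA but does not match the regex → eliminated
  (D) 1*(01*01*)*: ε is rejected by the DFA but matches the regex → eliminated
Only (A) 0(0|1)* is consistent with the DFA.

Final answer: (A) 0(0|1)*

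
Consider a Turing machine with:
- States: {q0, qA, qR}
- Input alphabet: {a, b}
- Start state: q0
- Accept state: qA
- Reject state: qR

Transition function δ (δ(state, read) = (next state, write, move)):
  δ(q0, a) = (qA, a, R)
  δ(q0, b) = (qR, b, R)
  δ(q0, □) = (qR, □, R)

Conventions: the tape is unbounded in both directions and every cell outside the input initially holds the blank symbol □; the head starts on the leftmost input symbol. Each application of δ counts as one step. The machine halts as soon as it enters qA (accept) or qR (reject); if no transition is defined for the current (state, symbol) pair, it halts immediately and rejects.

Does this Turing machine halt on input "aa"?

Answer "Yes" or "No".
Step 0: [q0]aa (head at position 0)
Step 1: δ(q0, a) = (qA, a, R)  ⊢  a[qA]a (head at position 1)
The machine is in qA, so it halts and accepts.
It halts after 1 steps.

Final answer: Yes - halts after 1 steps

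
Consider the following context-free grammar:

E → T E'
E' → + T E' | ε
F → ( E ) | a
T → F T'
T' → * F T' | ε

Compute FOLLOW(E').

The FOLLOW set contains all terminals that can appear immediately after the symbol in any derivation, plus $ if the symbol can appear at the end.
Useful FIRST sets: FIRST(E') = {+, ε}, FIRST(T') = {*, ε} (both E' and T' are nullable).
FOLLOW(E): E is the start symbol → $; E appears in F → ( E ) followed by ')' → FOLLOW(E) = {), $}.
FOLLOW(E'): E' appears at the right end of E → T E' and of E' → + T E', so FOLLOW(E') ⊇ FOLLOW(E) (the second occurrence adds nothing new). FOLLOW(E') = {), $}.

Final answer: {$, )}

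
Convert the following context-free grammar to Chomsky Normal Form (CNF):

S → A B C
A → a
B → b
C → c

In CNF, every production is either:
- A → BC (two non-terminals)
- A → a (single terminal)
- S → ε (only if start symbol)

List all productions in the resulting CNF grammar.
The grammar has no ε-productions or unit productions to eliminate.
A → a is already in CNF (single terminal) – keep it.
B → b is already in CNF (single terminal) – keep it.
C → c is already in CNF (single terminal) – keep it.
S → A B C has 3 symbols on the right: break it into binary productions S → A X0, X0 → B C.
Resulting CNF grammar (5 productions): A → a; B → b; C → c; S → A X0; X0 → B C

Final answer: A → a; B → b; C → c; S → A X0; X0 → B C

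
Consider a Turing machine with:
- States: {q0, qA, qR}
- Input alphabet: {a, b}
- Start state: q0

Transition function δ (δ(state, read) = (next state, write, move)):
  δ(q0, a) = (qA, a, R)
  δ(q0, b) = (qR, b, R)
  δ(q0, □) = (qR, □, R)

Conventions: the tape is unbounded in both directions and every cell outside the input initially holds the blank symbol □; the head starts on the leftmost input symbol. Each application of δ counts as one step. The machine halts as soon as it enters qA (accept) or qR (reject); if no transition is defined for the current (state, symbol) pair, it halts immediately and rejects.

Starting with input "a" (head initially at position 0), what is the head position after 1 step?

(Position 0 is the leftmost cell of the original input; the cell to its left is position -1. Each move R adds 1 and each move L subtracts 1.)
Step 0: [q0]a (head at position 0)
Step 1: δ(q0, a) = (qA, a, R)  ⊢  a[qA]□ (head at position 1)
Head position after 1 step: 1

Final answer: Position 1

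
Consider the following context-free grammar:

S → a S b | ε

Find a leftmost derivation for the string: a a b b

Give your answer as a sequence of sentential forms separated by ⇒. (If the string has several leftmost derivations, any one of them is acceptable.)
Start with S.
Step 1: the leftmost non-terminal is S; apply S → a S b:  a S b
Step 2: the leftmost non-terminal is S; apply S → a S b:  a a S b b
Step 3: the leftmost non-terminal is S; apply S → ε:  a a b b

Final answer: S ⇒ a S b ⇒ a a S b b ⇒ a a b b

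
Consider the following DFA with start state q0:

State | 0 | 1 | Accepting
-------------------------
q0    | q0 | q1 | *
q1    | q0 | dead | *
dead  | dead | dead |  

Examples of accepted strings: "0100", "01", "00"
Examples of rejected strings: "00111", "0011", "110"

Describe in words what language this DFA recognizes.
binary strings with no two consecutive 1s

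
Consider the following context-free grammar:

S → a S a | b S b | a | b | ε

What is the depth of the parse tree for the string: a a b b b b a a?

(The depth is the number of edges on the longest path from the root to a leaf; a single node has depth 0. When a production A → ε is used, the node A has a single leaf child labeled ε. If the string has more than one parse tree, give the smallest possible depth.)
The string has even length 8, so its (unique) parse tree peels off matching outer symbols: S → a S a, S → a S a, S → b S b, S → b S b, and finally S → ε for the empty middle.
The S nodes are at depths 0..4; the ε leaf under the innermost S is at depth 5 (terminal leaves are at depths 1..4).
Depth = 5.

Final answer: 5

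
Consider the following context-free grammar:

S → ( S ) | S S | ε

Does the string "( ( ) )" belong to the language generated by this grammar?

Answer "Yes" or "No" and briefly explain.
A derivation exists: S ⇒ ( S ) ⇒ ( ( S ) ) ⇒ ( ( ) ) (using S → ( S ) twice, then S → ε).

Final answer: Yes - a valid derivation exists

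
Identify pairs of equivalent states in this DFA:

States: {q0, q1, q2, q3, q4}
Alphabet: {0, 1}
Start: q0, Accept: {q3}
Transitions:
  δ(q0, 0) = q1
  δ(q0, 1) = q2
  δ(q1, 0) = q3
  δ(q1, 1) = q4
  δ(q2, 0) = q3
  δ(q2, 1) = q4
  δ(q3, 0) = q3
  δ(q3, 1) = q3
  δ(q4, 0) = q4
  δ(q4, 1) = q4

Using the table-filling algorithm:
Round 0 – mark pairs where exactly one state is accepting: (q0,q3), (q1,q3), (q2,q3), (q3,q4)
Round 1 – newly marked: (q0,q1) [on 0: q1 vs q3, already marked]; (q0,q2) [on 0: q1 vs q3, already marked]; (q1,q4) [on 0: q3 vs q4, already marked]; (q2,q4) [on 0: q3 vs q4, already marked]
Round 2 – newly marked: (q0,q4) [on 0: q1 vs q4, already marked]
No further pairs can be marked.
(q1, q2) unmarked: δ(q1,0)=q3, δ(q2,0)=q3; δ(q1,1)=q4, δ(q2,1)=q4 → equivalent
Equivalent pairs: (q1, q2)

Final answer: Equivalent pairs: (q1, q2)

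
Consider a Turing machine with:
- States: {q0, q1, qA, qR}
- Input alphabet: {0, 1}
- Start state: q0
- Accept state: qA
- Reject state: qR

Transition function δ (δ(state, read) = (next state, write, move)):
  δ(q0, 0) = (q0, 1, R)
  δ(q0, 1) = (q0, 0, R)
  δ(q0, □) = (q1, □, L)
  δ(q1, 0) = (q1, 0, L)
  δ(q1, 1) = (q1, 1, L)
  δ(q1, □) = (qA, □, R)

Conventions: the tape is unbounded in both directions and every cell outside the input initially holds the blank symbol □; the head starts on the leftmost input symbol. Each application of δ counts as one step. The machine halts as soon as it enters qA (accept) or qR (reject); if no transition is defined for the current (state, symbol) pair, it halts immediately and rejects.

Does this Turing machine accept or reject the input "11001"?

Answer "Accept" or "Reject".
Step 0: [q0]11001 (head at position 0)
Step 1: δ(q0, 1) = (q0, 0, R)  ⊢  0[q0]1001 (head at position 1)
Step 2: δ(q0, 1) = (q0, 0, R)  ⊢  00[q0]001 (head at position 2)
Step 3: δ(q0, 0) = (q0, 1, R)  ⊢  001[q0]01 (head at position 3)
Step 4: δ(q0, 0) = (q0, 1, R)  ⊢  0011[q0]1 (head at position 4)
Step 5: δ(q0, 1) = (q0, 0, R)  ⊢  00110[q0]□ (head at position 5)
Step 6: δ(q0, □) = (q1, □, L)  ⊢  0011[q1]0□ (head at position 4)
Step 7: δ(q1, 0) = (q1, 0, L)  ⊢  001[q1]10□ (head at position 3)
Step 8: δ(q1, 1) = (q1, 1, L)  ⊢  00[q1]110□ (head at position 2)
Step 9: δ(q1, 1) = (q1, 1, L)  ⊢  0[q1]0110□ (head at position 1)
Step 10: δ(q1, 0) = (q1, 0, L)  ⊢  [q1]00110□ (head at position 0)
Step 11: δ(q1, 0) = (q1, 0, L)  ⊢  [q1]□00110□ (head at position -1)
Step 12: δ(q1, □) = (qA, □, R)  ⊢  □[qA]00110□ (head at position 0)
The machine is in qA, so it halts and accepts.

Final answer: Accept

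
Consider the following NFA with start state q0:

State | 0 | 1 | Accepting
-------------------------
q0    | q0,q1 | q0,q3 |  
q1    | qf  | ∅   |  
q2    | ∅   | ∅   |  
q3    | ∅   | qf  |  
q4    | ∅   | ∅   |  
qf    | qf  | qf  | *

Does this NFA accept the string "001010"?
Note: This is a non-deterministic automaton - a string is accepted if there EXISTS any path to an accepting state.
Track the set of states the NFA could be in: start {q0}
Read '0': {q0} → {q0, q1}
Read '0': {q0, q1} → {q0, q1, qf}
Read '1': {q0, q1, qf} → {q0, q3, qf}
Read '0': {q0, q3, qf} → {q0, q1, qf}
Read '1': {q0, q1, qf} → {q0, q3, qf}
Read '0': {q0, q3, qf} → {q0, q1, qf}
Final set {q0, q1, qf} contains accepting state(s) {qf} → accepted.

Final answer: Yes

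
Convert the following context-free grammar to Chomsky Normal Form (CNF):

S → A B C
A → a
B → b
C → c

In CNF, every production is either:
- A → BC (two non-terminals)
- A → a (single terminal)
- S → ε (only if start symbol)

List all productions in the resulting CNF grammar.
The grammar has no ε-productions or unit productions to eliminate.
A → a is already in CNF (single terminal) – keep it.
B → b is already in CNF (single terminal) – keep it.
C → c is already in CNF (single terminal) – keep it.
S → A B C has 3 symbols on the right: break it into binary productions S → A X0, X0 → B C.
Resulting CNF grammar (5 productions): A → a; B → b; C → c; S → A X0; X0 → B C

Final answer: A → a; B → b; C → c; S → A X0; X0 → B C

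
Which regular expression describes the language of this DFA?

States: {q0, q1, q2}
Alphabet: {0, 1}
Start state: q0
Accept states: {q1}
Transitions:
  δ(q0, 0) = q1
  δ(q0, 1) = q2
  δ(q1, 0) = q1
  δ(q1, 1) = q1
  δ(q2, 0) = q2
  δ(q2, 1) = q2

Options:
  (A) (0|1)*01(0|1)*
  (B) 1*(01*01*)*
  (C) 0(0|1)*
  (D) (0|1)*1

Testing sample strings against the DFA:
  '1000' -> rejected
  '11000' -> rejected
  '0110' -> accepted
  '001' -> accepted
Checking each option for a counterexample:
  (A) (0|1)*01(0|1)*: '0' is accepted by the DFA but does not match the regex → eliminated
  (B) 1*(01*01*)*: ε is rejected by the DFA but matches the regex → eliminated
  (C) 0(0|1)*: agrees with the DFA on all strings of length ≤ 4
  (D) (0|1)*1: '0' is accepted by the DFA but does not match the regex → eliminated
Only (C) 0(0|1)* is consistent with the DFA.

Final answer: (C) 0(0|1)*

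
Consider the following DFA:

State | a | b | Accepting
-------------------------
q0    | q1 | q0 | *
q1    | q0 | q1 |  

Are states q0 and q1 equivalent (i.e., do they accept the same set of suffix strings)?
Try the suffix ε (the empty string).
From q0: q0 — accepting.
From q1: q1 — not accepting.
The two states disagree on this suffix, so they are not equivalent.

Final answer: No. Distinguishing string: ε (the empty string) - accepted from q0 but not from q1.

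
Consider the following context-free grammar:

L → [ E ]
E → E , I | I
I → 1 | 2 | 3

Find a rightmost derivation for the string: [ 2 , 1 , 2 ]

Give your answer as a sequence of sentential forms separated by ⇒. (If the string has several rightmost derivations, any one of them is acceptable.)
Start with L.
Step 1: the rightmost non-terminal is L; apply L → [ E ]:  [ E ]
Step 2: the rightmost non-terminal is E; apply E → E , I:  [ E , I ]
Step 3: the rightmost non-terminal is I; apply I → 2:  [ E , 2 ]
Step 4: the rightmost non-terminal is E; apply E → E , I:  [ E , I , 2 ]
Step 5: the rightmost non-terminal is I; apply I → 1:  [ E , 1 , 2 ]
Step 6: the rightmost non-terminal is E; apply E → I:  [ I , 1 , 2 ]
Step 7: the rightmost non-terminal is I; apply I → 2:  [ 2 , 1 , 2 ]

Final answer: L ⇒ [ E ] ⇒ [ E , I ] ⇒ [ E , 2 ] ⇒ [ E , I , 2 ] ⇒ [ E , 1 , 2 ] ⇒ [ I , 1 , 2 ] ⇒ [ 2 , 1 , 2 ]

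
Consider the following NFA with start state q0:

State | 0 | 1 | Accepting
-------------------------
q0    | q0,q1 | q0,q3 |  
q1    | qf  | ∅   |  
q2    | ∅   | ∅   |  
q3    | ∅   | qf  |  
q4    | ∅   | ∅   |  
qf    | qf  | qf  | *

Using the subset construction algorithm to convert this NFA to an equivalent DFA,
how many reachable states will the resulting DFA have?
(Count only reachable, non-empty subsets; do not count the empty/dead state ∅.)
Start subset: {q0}
{q0}: on 0 → {q0, q1}, on 1 → {q0, q3}
{q0, q1}: on 0 → {q0, q1, qf}, on 1 → {q0, q3}
{q0, q3}: on 0 → {q0, q1}, on 1 → {q0, q3, qf}
{q0, q1, qf}: on 0 → {q0, q1, qf}, on 1 → {q0, q3, qf}
{q0, q3, qf}: on 0 → {q0, q1, qf}, on 1 → {q0, q3, qf}
Reachable non-empty subsets: {q0}, {q0, q1}, {q0, q3}, {q0, q1, qf}, {q0, q3, qf} — 5 in total.

Final answer: 5 states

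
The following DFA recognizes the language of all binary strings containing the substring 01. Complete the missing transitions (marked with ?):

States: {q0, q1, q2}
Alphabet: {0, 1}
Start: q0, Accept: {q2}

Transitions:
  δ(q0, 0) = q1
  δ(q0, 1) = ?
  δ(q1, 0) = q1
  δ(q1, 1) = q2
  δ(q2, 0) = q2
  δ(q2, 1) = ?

What each state remembers (consistent with the given transitions and accept states):
  q0: 01 not seen yet and the last symbol was not 0
  q1: 01 not seen yet and the last symbol was 0
  q2: the substring 01 has already been seen
Filling in the missing entries:
  δ(q0, 1): in q0 (01 not seen yet and the last symbol was not 0), after reading 1 we have: 01 not seen yet and the last symbol was not 0 → q0
  δ(q2, 1): in q2 (the substring 01 has already been seen), after reading 1 we have: the substring 01 has already been seen → q2

Final answer: δ(q0, 1) = q0; δ(q2, 1) = q2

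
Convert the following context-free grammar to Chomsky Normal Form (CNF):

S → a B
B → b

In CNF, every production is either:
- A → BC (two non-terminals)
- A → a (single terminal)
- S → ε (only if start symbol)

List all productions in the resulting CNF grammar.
The grammar has no ε-productions or unit productions to eliminate.
S → a B has terminal a in a right-hand side of length ≥ 2: introduce T_a → a and use T_a in place of a.
B → b is already in CNF (single terminal) – keep it.
S → a B becomes S → T_a B.
Resulting CNF grammar (3 productions): T_a → a; B → b; S → T_a B

Final answer: T_a → a; B → b; S → T_a B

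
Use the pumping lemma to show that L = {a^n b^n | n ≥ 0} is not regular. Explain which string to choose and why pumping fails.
Language: L = {a^n b^n | n ≥ 0} (equal numbers of a's followed by b's)
Step 1: Assume for contradiction that L is regular, with pumping length p.
Step 2: Choose s = a^p b^p. Then s ∈ L (it has p a's followed by p b's) and |s| ≥ p.
Step 3: Consider any decomposition s = xyz with |xy| ≤ p and |y| > 0. Since |xy| ≤ p and the first p symbols of s are all a's, y = a^k for some k with 1 ≤ k ≤ p.
Step 4: Pumping up (i = 2): xy²z = a^(p+k) b^p, which has more a's than b's, so xy²z ∉ L.
This contradicts the pumping lemma, so L is not regular.

Final answer: Choose s = a^p b^p. Since |xy| ≤ p, y = a^k with k ≥ 1. Then xy²z = a^(p+k) b^p ∉ L.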